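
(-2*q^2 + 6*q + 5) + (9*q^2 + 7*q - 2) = 7*q^2 + 13*q + 3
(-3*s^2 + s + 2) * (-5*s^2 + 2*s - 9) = 15*s^4 - 11*s^3 + 19*s^2 - 5*s - 18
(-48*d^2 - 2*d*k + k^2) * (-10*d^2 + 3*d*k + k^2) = 480*d^4 - 124*d^3*k - 64*d^2*k^2 + d*k^3 + k^4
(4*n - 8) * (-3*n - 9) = -12*n^2 - 12*n + 72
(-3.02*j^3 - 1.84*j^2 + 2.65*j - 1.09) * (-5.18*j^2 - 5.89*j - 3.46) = 15.6436*j^5 + 27.319*j^4 + 7.5598*j^3 - 3.5959*j^2 - 2.7489*j + 3.7714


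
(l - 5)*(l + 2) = l^2 - 3*l - 10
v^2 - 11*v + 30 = (v - 6)*(v - 5)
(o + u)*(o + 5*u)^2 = o^3 + 11*o^2*u + 35*o*u^2 + 25*u^3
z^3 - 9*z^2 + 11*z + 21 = (z - 7)*(z - 3)*(z + 1)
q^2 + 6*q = q*(q + 6)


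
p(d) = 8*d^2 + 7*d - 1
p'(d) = 16*d + 7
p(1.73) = 35.05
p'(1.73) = 34.68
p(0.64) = 6.76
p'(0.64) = 17.24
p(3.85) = 144.53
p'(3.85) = 68.60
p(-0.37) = -2.49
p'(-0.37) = 1.08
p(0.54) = 5.11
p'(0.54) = 15.64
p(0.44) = 3.63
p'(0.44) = 14.04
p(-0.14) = -1.82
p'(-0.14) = 4.76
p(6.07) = 336.25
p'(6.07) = 104.12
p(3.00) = 92.00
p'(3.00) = 55.00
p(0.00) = -1.00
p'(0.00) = 7.00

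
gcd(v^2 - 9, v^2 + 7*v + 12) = v + 3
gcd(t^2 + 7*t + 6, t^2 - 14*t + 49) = 1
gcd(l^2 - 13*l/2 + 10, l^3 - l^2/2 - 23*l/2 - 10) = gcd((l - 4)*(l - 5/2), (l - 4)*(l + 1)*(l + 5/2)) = l - 4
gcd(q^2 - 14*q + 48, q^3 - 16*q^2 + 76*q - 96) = q^2 - 14*q + 48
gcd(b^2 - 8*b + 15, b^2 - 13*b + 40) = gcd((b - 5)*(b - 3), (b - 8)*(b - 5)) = b - 5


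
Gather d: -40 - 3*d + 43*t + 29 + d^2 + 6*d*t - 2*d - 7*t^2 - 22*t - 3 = d^2 + d*(6*t - 5) - 7*t^2 + 21*t - 14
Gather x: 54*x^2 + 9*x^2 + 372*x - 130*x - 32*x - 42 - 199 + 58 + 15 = 63*x^2 + 210*x - 168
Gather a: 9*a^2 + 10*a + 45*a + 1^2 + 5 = 9*a^2 + 55*a + 6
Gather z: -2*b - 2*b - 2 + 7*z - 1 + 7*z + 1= -4*b + 14*z - 2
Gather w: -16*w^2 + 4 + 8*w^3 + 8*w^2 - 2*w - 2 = 8*w^3 - 8*w^2 - 2*w + 2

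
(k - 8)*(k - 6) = k^2 - 14*k + 48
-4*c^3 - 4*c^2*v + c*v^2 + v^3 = (-2*c + v)*(c + v)*(2*c + v)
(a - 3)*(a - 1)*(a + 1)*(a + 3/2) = a^4 - 3*a^3/2 - 11*a^2/2 + 3*a/2 + 9/2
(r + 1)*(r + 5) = r^2 + 6*r + 5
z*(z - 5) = z^2 - 5*z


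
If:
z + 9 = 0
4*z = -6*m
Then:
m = 6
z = -9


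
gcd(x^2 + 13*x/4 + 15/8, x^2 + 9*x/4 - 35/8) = 1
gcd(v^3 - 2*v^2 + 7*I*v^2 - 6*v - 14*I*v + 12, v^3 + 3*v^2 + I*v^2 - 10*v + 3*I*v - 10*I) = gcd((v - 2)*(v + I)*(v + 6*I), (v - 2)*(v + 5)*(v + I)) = v^2 + v*(-2 + I) - 2*I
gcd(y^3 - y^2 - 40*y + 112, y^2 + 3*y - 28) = y^2 + 3*y - 28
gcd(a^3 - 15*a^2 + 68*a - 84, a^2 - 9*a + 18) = a - 6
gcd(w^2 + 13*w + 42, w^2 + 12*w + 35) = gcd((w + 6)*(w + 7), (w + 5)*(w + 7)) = w + 7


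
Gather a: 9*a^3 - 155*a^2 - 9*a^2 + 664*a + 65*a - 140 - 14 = 9*a^3 - 164*a^2 + 729*a - 154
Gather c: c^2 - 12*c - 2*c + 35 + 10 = c^2 - 14*c + 45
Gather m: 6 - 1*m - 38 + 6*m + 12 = 5*m - 20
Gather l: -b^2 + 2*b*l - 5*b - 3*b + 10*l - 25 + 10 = -b^2 - 8*b + l*(2*b + 10) - 15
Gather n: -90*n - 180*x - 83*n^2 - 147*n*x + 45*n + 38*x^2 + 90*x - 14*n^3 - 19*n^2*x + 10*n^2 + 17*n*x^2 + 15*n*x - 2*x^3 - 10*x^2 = -14*n^3 + n^2*(-19*x - 73) + n*(17*x^2 - 132*x - 45) - 2*x^3 + 28*x^2 - 90*x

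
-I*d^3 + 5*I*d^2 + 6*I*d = d*(d - 6)*(-I*d - I)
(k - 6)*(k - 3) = k^2 - 9*k + 18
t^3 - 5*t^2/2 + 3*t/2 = t*(t - 3/2)*(t - 1)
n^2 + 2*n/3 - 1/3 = (n - 1/3)*(n + 1)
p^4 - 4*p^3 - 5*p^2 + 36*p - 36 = (p - 3)*(p - 2)^2*(p + 3)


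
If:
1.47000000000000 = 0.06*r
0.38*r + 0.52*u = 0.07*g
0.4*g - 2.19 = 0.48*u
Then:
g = -19.09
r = 24.50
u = -20.47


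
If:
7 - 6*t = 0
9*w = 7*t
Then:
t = 7/6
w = 49/54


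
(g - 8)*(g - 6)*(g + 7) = g^3 - 7*g^2 - 50*g + 336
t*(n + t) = n*t + t^2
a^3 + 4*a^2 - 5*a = a*(a - 1)*(a + 5)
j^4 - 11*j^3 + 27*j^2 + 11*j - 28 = (j - 7)*(j - 4)*(j - 1)*(j + 1)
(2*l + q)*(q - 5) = 2*l*q - 10*l + q^2 - 5*q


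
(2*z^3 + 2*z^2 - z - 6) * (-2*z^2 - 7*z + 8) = -4*z^5 - 18*z^4 + 4*z^3 + 35*z^2 + 34*z - 48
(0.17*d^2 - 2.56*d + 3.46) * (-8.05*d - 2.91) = -1.3685*d^3 + 20.1133*d^2 - 20.4034*d - 10.0686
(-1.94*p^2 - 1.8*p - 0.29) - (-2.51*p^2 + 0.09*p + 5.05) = 0.57*p^2 - 1.89*p - 5.34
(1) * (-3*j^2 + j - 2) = -3*j^2 + j - 2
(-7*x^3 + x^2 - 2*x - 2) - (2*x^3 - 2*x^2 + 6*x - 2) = -9*x^3 + 3*x^2 - 8*x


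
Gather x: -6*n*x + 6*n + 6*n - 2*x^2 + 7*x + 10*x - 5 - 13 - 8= 12*n - 2*x^2 + x*(17 - 6*n) - 26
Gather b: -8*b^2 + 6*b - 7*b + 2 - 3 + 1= -8*b^2 - b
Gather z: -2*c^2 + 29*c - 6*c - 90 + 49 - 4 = -2*c^2 + 23*c - 45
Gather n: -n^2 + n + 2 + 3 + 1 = -n^2 + n + 6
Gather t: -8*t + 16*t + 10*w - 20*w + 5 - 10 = 8*t - 10*w - 5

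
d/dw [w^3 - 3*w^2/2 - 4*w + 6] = 3*w^2 - 3*w - 4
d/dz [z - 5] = 1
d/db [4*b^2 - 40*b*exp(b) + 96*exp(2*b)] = -40*b*exp(b) + 8*b + 192*exp(2*b) - 40*exp(b)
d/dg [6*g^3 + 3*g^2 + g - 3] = 18*g^2 + 6*g + 1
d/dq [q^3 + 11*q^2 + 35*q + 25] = 3*q^2 + 22*q + 35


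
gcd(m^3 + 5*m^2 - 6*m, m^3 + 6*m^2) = m^2 + 6*m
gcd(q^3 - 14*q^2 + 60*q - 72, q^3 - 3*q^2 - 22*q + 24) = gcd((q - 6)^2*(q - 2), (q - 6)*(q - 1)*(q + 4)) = q - 6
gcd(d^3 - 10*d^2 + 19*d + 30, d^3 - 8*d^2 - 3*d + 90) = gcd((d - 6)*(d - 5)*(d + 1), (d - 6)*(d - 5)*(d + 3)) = d^2 - 11*d + 30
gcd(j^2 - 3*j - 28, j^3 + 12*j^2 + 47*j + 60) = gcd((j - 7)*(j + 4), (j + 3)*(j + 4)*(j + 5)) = j + 4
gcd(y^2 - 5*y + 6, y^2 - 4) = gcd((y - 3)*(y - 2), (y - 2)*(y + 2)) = y - 2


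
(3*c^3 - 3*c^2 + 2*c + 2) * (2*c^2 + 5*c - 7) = 6*c^5 + 9*c^4 - 32*c^3 + 35*c^2 - 4*c - 14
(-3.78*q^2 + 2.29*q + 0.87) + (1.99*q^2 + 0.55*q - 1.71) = -1.79*q^2 + 2.84*q - 0.84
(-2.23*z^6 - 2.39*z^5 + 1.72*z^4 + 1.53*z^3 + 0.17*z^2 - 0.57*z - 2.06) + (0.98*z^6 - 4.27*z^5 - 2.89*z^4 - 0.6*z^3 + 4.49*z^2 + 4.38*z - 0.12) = -1.25*z^6 - 6.66*z^5 - 1.17*z^4 + 0.93*z^3 + 4.66*z^2 + 3.81*z - 2.18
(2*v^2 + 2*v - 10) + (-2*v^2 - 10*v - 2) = -8*v - 12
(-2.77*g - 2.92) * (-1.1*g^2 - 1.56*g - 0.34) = 3.047*g^3 + 7.5332*g^2 + 5.497*g + 0.9928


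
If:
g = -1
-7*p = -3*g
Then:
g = -1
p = -3/7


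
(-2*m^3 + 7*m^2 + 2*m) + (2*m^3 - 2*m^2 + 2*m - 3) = 5*m^2 + 4*m - 3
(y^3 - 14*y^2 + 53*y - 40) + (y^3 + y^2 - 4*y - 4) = 2*y^3 - 13*y^2 + 49*y - 44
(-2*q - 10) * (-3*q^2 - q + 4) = 6*q^3 + 32*q^2 + 2*q - 40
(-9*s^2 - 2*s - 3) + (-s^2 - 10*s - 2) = -10*s^2 - 12*s - 5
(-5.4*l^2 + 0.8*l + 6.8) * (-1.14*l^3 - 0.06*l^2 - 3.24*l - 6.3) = 6.156*l^5 - 0.588*l^4 + 9.696*l^3 + 31.02*l^2 - 27.072*l - 42.84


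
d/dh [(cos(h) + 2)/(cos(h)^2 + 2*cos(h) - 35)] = (cos(h)^2 + 4*cos(h) + 39)*sin(h)/(cos(h)^2 + 2*cos(h) - 35)^2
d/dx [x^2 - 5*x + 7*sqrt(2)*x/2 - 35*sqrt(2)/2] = 2*x - 5 + 7*sqrt(2)/2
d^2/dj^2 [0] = 0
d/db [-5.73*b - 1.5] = -5.73000000000000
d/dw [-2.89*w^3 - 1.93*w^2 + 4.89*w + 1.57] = -8.67*w^2 - 3.86*w + 4.89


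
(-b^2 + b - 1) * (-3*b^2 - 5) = 3*b^4 - 3*b^3 + 8*b^2 - 5*b + 5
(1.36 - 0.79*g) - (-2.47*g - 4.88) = 1.68*g + 6.24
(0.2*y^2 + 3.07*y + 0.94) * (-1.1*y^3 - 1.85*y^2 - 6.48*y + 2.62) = -0.22*y^5 - 3.747*y^4 - 8.0095*y^3 - 21.1086*y^2 + 1.9522*y + 2.4628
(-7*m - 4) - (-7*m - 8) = 4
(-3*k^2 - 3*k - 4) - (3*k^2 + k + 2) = -6*k^2 - 4*k - 6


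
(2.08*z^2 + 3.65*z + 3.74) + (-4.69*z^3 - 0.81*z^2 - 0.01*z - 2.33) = -4.69*z^3 + 1.27*z^2 + 3.64*z + 1.41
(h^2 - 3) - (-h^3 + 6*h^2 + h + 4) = h^3 - 5*h^2 - h - 7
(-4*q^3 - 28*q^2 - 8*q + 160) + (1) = -4*q^3 - 28*q^2 - 8*q + 161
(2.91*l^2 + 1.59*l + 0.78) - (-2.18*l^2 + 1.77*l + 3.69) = 5.09*l^2 - 0.18*l - 2.91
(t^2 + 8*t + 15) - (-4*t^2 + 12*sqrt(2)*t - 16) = 5*t^2 - 12*sqrt(2)*t + 8*t + 31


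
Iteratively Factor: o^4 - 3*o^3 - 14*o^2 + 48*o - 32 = (o - 4)*(o^3 + o^2 - 10*o + 8) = (o - 4)*(o - 1)*(o^2 + 2*o - 8) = (o - 4)*(o - 1)*(o + 4)*(o - 2)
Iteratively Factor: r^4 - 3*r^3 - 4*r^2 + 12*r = (r)*(r^3 - 3*r^2 - 4*r + 12) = r*(r - 2)*(r^2 - r - 6) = r*(r - 2)*(r + 2)*(r - 3)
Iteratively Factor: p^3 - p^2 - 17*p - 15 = (p - 5)*(p^2 + 4*p + 3) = (p - 5)*(p + 1)*(p + 3)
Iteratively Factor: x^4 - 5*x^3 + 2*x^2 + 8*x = (x + 1)*(x^3 - 6*x^2 + 8*x) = (x - 2)*(x + 1)*(x^2 - 4*x) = (x - 4)*(x - 2)*(x + 1)*(x)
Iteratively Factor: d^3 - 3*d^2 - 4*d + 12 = (d - 3)*(d^2 - 4) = (d - 3)*(d + 2)*(d - 2)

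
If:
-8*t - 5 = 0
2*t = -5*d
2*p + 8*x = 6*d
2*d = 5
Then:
No Solution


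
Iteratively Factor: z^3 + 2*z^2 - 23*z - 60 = (z - 5)*(z^2 + 7*z + 12) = (z - 5)*(z + 3)*(z + 4)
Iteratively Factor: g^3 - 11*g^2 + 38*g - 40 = (g - 4)*(g^2 - 7*g + 10) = (g - 4)*(g - 2)*(g - 5)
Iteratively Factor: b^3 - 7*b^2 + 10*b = (b - 2)*(b^2 - 5*b) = b*(b - 2)*(b - 5)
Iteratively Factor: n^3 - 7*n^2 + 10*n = (n)*(n^2 - 7*n + 10) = n*(n - 5)*(n - 2)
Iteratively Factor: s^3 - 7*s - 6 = (s + 1)*(s^2 - s - 6) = (s + 1)*(s + 2)*(s - 3)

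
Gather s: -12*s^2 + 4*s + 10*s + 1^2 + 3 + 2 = -12*s^2 + 14*s + 6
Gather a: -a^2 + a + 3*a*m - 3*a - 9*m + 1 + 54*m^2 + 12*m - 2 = -a^2 + a*(3*m - 2) + 54*m^2 + 3*m - 1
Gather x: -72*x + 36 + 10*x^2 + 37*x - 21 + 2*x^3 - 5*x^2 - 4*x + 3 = 2*x^3 + 5*x^2 - 39*x + 18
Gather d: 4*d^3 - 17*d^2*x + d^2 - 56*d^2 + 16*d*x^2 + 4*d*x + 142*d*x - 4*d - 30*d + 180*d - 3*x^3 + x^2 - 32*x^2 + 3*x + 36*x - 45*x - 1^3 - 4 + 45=4*d^3 + d^2*(-17*x - 55) + d*(16*x^2 + 146*x + 146) - 3*x^3 - 31*x^2 - 6*x + 40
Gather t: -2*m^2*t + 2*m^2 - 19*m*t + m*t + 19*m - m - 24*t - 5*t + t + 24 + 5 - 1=2*m^2 + 18*m + t*(-2*m^2 - 18*m - 28) + 28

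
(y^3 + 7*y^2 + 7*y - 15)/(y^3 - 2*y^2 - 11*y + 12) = (y + 5)/(y - 4)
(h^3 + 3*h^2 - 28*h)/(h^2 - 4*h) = h + 7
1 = 1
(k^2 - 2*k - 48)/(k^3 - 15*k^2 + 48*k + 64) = (k + 6)/(k^2 - 7*k - 8)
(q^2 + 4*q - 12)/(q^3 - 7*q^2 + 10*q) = (q + 6)/(q*(q - 5))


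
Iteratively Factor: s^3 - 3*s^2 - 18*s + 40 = (s - 2)*(s^2 - s - 20) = (s - 2)*(s + 4)*(s - 5)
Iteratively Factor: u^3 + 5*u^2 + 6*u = (u)*(u^2 + 5*u + 6) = u*(u + 3)*(u + 2)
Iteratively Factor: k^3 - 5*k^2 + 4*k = (k)*(k^2 - 5*k + 4) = k*(k - 1)*(k - 4)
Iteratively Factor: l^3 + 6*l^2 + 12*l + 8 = (l + 2)*(l^2 + 4*l + 4) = (l + 2)^2*(l + 2)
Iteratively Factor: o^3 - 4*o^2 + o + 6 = (o - 3)*(o^2 - o - 2) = (o - 3)*(o - 2)*(o + 1)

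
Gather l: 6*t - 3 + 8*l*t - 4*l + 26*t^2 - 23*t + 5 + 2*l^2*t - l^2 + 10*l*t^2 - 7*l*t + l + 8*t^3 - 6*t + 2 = l^2*(2*t - 1) + l*(10*t^2 + t - 3) + 8*t^3 + 26*t^2 - 23*t + 4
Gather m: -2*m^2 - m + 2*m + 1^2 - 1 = -2*m^2 + m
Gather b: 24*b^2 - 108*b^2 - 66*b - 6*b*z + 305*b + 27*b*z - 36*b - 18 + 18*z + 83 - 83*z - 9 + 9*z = -84*b^2 + b*(21*z + 203) - 56*z + 56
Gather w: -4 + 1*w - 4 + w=2*w - 8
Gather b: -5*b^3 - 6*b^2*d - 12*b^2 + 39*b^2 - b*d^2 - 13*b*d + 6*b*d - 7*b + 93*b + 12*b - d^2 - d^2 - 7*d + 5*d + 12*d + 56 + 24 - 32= -5*b^3 + b^2*(27 - 6*d) + b*(-d^2 - 7*d + 98) - 2*d^2 + 10*d + 48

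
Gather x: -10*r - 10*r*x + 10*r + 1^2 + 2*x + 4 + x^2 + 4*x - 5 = x^2 + x*(6 - 10*r)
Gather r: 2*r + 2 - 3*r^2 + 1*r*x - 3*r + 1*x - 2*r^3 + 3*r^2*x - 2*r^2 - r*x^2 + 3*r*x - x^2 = -2*r^3 + r^2*(3*x - 5) + r*(-x^2 + 4*x - 1) - x^2 + x + 2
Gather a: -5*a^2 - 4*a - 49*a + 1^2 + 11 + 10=-5*a^2 - 53*a + 22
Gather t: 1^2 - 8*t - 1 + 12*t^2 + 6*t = 12*t^2 - 2*t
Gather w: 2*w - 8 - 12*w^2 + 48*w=-12*w^2 + 50*w - 8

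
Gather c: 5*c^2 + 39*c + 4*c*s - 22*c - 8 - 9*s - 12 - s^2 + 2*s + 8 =5*c^2 + c*(4*s + 17) - s^2 - 7*s - 12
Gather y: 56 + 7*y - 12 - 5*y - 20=2*y + 24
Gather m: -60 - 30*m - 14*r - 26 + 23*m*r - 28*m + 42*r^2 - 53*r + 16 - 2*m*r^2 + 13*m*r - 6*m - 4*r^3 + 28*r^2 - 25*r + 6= m*(-2*r^2 + 36*r - 64) - 4*r^3 + 70*r^2 - 92*r - 64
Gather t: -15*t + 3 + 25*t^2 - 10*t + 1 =25*t^2 - 25*t + 4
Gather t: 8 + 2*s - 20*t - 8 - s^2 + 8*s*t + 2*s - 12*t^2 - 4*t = -s^2 + 4*s - 12*t^2 + t*(8*s - 24)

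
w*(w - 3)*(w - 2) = w^3 - 5*w^2 + 6*w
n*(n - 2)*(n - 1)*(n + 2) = n^4 - n^3 - 4*n^2 + 4*n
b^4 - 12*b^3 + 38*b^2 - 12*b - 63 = (b - 7)*(b - 3)^2*(b + 1)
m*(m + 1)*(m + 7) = m^3 + 8*m^2 + 7*m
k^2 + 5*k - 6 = (k - 1)*(k + 6)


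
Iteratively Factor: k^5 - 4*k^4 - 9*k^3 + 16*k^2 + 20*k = (k - 5)*(k^4 + k^3 - 4*k^2 - 4*k) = (k - 5)*(k + 2)*(k^3 - k^2 - 2*k) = (k - 5)*(k - 2)*(k + 2)*(k^2 + k) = (k - 5)*(k - 2)*(k + 1)*(k + 2)*(k)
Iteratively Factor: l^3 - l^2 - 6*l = (l)*(l^2 - l - 6) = l*(l - 3)*(l + 2)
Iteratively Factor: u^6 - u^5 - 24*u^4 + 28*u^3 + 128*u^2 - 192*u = (u)*(u^5 - u^4 - 24*u^3 + 28*u^2 + 128*u - 192) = u*(u - 4)*(u^4 + 3*u^3 - 12*u^2 - 20*u + 48) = u*(u - 4)*(u + 4)*(u^3 - u^2 - 8*u + 12) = u*(u - 4)*(u - 2)*(u + 4)*(u^2 + u - 6) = u*(u - 4)*(u - 2)^2*(u + 4)*(u + 3)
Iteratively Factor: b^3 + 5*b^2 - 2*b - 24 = (b - 2)*(b^2 + 7*b + 12) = (b - 2)*(b + 4)*(b + 3)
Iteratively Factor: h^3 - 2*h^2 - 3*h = (h)*(h^2 - 2*h - 3) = h*(h - 3)*(h + 1)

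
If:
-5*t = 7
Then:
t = -7/5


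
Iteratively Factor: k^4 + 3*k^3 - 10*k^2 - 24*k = (k + 4)*(k^3 - k^2 - 6*k) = (k - 3)*(k + 4)*(k^2 + 2*k) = k*(k - 3)*(k + 4)*(k + 2)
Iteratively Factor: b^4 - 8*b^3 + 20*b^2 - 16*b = (b - 4)*(b^3 - 4*b^2 + 4*b) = b*(b - 4)*(b^2 - 4*b + 4) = b*(b - 4)*(b - 2)*(b - 2)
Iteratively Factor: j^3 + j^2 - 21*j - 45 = (j + 3)*(j^2 - 2*j - 15) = (j - 5)*(j + 3)*(j + 3)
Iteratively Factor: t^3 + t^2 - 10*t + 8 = (t - 1)*(t^2 + 2*t - 8) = (t - 2)*(t - 1)*(t + 4)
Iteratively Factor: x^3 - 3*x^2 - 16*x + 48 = (x - 4)*(x^2 + x - 12) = (x - 4)*(x - 3)*(x + 4)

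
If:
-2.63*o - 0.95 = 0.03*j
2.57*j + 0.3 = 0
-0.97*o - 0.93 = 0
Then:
No Solution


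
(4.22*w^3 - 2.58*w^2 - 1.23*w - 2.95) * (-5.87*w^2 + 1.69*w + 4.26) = -24.7714*w^5 + 22.2764*w^4 + 20.8371*w^3 + 4.247*w^2 - 10.2253*w - 12.567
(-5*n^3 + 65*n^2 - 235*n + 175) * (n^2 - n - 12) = -5*n^5 + 70*n^4 - 240*n^3 - 370*n^2 + 2645*n - 2100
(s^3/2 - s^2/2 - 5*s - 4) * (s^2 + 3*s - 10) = s^5/2 + s^4 - 23*s^3/2 - 14*s^2 + 38*s + 40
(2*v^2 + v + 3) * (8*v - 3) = 16*v^3 + 2*v^2 + 21*v - 9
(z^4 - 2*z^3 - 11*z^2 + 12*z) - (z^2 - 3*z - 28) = z^4 - 2*z^3 - 12*z^2 + 15*z + 28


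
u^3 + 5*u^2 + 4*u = u*(u + 1)*(u + 4)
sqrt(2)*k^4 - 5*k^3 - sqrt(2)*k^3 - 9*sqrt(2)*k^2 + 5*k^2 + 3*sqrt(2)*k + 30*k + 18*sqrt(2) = (k - 3)*(k + 2)*(k - 3*sqrt(2))*(sqrt(2)*k + 1)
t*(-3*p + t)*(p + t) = -3*p^2*t - 2*p*t^2 + t^3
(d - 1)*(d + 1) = d^2 - 1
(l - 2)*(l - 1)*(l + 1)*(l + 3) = l^4 + l^3 - 7*l^2 - l + 6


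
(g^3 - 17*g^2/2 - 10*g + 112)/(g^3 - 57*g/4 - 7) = 2*(g - 8)/(2*g + 1)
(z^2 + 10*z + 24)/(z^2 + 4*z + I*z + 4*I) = (z + 6)/(z + I)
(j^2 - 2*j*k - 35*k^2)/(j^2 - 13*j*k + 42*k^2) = (j + 5*k)/(j - 6*k)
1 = 1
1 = 1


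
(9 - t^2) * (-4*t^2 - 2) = 4*t^4 - 34*t^2 - 18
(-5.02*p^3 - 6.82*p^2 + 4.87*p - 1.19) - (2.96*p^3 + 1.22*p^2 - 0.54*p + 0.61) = -7.98*p^3 - 8.04*p^2 + 5.41*p - 1.8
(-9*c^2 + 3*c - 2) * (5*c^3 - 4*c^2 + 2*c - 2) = -45*c^5 + 51*c^4 - 40*c^3 + 32*c^2 - 10*c + 4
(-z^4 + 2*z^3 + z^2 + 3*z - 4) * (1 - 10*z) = 10*z^5 - 21*z^4 - 8*z^3 - 29*z^2 + 43*z - 4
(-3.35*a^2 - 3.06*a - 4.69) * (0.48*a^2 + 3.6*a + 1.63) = -1.608*a^4 - 13.5288*a^3 - 18.7277*a^2 - 21.8718*a - 7.6447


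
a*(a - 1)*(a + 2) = a^3 + a^2 - 2*a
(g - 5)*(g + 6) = g^2 + g - 30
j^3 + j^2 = j^2*(j + 1)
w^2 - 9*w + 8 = (w - 8)*(w - 1)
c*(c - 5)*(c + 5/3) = c^3 - 10*c^2/3 - 25*c/3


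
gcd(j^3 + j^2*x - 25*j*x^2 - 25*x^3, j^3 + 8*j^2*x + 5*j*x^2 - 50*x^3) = j + 5*x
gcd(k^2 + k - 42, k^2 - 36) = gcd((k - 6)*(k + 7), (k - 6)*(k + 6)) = k - 6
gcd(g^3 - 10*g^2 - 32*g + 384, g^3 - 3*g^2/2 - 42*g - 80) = g - 8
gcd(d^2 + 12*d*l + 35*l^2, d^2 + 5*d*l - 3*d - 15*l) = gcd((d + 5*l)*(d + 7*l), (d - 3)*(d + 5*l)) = d + 5*l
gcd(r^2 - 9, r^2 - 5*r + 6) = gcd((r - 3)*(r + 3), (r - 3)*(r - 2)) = r - 3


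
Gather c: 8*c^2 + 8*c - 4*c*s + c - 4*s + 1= 8*c^2 + c*(9 - 4*s) - 4*s + 1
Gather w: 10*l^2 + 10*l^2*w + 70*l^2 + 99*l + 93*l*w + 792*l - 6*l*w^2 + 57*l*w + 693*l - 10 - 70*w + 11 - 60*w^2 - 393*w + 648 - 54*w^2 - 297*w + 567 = 80*l^2 + 1584*l + w^2*(-6*l - 114) + w*(10*l^2 + 150*l - 760) + 1216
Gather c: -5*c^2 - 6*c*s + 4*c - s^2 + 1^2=-5*c^2 + c*(4 - 6*s) - s^2 + 1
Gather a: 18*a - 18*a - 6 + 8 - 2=0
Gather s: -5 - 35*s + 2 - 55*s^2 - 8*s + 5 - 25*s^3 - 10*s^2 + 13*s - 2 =-25*s^3 - 65*s^2 - 30*s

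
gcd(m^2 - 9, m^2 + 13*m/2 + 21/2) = m + 3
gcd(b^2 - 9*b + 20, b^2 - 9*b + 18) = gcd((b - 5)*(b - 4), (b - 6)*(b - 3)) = 1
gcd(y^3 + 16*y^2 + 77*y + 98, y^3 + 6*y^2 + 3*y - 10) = y + 2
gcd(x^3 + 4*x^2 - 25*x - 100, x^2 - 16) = x + 4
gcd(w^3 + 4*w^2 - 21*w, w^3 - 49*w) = w^2 + 7*w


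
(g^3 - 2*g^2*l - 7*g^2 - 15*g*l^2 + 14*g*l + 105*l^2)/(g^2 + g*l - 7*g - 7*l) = (g^2 - 2*g*l - 15*l^2)/(g + l)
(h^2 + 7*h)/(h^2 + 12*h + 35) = h/(h + 5)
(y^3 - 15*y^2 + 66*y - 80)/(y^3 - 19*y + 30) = (y^2 - 13*y + 40)/(y^2 + 2*y - 15)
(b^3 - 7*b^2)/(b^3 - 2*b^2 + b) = b*(b - 7)/(b^2 - 2*b + 1)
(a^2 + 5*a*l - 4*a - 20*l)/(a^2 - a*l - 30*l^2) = (a - 4)/(a - 6*l)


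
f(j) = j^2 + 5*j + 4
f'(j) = 2*j + 5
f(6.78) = 83.87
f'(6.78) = 18.56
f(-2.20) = -2.16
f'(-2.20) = 0.60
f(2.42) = 21.96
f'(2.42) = 9.84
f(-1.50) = -1.25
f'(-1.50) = 2.00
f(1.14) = 11.00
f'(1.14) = 7.28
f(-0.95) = 0.15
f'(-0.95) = 3.10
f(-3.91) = -0.26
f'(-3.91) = -2.82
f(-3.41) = -1.42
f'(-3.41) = -1.82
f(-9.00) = 40.00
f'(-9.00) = -13.00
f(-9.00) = 40.00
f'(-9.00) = -13.00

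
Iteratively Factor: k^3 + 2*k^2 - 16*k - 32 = (k + 2)*(k^2 - 16) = (k + 2)*(k + 4)*(k - 4)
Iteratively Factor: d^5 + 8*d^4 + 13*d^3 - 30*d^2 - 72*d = (d)*(d^4 + 8*d^3 + 13*d^2 - 30*d - 72) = d*(d + 3)*(d^3 + 5*d^2 - 2*d - 24) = d*(d - 2)*(d + 3)*(d^2 + 7*d + 12) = d*(d - 2)*(d + 3)*(d + 4)*(d + 3)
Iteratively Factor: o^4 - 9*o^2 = (o + 3)*(o^3 - 3*o^2) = o*(o + 3)*(o^2 - 3*o) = o*(o - 3)*(o + 3)*(o)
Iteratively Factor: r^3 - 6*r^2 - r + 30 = (r + 2)*(r^2 - 8*r + 15) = (r - 5)*(r + 2)*(r - 3)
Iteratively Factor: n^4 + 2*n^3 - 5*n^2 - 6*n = (n - 2)*(n^3 + 4*n^2 + 3*n) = (n - 2)*(n + 1)*(n^2 + 3*n) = (n - 2)*(n + 1)*(n + 3)*(n)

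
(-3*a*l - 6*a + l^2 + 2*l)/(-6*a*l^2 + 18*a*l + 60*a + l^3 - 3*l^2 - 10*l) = (3*a - l)/(6*a*l - 30*a - l^2 + 5*l)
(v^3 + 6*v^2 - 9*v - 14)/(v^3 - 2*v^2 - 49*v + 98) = (v + 1)/(v - 7)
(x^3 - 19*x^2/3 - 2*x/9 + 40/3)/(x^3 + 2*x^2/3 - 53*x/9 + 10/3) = (3*x^2 - 14*x - 24)/(3*x^2 + 7*x - 6)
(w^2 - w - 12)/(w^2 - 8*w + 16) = (w + 3)/(w - 4)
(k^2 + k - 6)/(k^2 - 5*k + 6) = (k + 3)/(k - 3)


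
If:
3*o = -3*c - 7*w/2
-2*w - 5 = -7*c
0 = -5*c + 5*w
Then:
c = 1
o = -13/6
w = 1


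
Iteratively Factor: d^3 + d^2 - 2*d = (d - 1)*(d^2 + 2*d) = d*(d - 1)*(d + 2)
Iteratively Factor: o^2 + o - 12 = (o - 3)*(o + 4)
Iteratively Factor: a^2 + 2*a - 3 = (a + 3)*(a - 1)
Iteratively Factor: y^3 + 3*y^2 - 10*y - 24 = (y - 3)*(y^2 + 6*y + 8) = (y - 3)*(y + 2)*(y + 4)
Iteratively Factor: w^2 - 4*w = (w)*(w - 4)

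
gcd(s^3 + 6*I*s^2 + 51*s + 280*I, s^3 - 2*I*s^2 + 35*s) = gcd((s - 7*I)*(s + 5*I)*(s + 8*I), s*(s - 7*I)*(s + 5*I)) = s^2 - 2*I*s + 35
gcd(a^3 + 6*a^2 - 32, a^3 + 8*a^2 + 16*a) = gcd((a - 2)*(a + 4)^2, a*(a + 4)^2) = a^2 + 8*a + 16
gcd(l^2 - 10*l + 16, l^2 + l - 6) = l - 2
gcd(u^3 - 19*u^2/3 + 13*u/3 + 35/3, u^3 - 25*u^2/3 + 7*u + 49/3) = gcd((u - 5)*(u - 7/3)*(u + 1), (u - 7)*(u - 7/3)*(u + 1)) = u^2 - 4*u/3 - 7/3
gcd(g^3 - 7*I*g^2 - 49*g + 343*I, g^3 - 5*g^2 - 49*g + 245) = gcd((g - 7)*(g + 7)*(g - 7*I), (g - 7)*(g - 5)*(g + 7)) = g^2 - 49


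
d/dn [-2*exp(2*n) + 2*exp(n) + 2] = (2 - 4*exp(n))*exp(n)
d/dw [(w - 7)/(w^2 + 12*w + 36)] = (20 - w)/(w^3 + 18*w^2 + 108*w + 216)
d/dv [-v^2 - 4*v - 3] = -2*v - 4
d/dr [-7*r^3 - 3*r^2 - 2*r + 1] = -21*r^2 - 6*r - 2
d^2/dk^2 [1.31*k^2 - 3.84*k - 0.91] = 2.62000000000000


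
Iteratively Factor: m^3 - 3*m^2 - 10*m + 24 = (m - 2)*(m^2 - m - 12) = (m - 4)*(m - 2)*(m + 3)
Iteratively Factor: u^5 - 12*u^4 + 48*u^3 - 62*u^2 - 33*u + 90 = (u - 3)*(u^4 - 9*u^3 + 21*u^2 + u - 30) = (u - 3)^2*(u^3 - 6*u^2 + 3*u + 10) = (u - 5)*(u - 3)^2*(u^2 - u - 2) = (u - 5)*(u - 3)^2*(u + 1)*(u - 2)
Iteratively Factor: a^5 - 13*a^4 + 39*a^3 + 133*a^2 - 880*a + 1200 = (a - 5)*(a^4 - 8*a^3 - a^2 + 128*a - 240) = (a - 5)^2*(a^3 - 3*a^2 - 16*a + 48) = (a - 5)^2*(a - 4)*(a^2 + a - 12) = (a - 5)^2*(a - 4)*(a + 4)*(a - 3)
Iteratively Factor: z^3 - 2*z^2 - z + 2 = (z + 1)*(z^2 - 3*z + 2) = (z - 1)*(z + 1)*(z - 2)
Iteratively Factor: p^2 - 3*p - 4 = (p + 1)*(p - 4)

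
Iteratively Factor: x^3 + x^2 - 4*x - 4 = (x + 2)*(x^2 - x - 2) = (x - 2)*(x + 2)*(x + 1)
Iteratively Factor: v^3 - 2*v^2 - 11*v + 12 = (v - 1)*(v^2 - v - 12) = (v - 4)*(v - 1)*(v + 3)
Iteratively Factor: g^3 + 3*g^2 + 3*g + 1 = (g + 1)*(g^2 + 2*g + 1) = (g + 1)^2*(g + 1)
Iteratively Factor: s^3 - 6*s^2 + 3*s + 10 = (s - 5)*(s^2 - s - 2) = (s - 5)*(s + 1)*(s - 2)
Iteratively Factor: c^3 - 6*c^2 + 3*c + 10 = (c + 1)*(c^2 - 7*c + 10) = (c - 2)*(c + 1)*(c - 5)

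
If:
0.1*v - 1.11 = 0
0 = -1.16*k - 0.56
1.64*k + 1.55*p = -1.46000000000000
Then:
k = -0.48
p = -0.43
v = 11.10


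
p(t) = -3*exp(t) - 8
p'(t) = -3*exp(t)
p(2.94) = -64.75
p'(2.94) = -56.75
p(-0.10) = -10.71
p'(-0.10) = -2.71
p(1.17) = -17.67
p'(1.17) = -9.67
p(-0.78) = -9.38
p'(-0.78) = -1.38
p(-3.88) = -8.06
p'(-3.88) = -0.06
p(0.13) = -11.42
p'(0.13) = -3.42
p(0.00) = -11.00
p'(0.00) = -3.00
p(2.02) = -30.61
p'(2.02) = -22.61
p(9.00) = -24317.25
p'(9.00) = -24309.25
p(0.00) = -11.00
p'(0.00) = -3.00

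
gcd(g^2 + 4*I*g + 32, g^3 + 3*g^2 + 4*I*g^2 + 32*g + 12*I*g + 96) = g^2 + 4*I*g + 32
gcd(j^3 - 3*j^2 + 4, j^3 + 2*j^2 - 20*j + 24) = j^2 - 4*j + 4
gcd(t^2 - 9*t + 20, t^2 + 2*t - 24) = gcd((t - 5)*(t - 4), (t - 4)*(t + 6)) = t - 4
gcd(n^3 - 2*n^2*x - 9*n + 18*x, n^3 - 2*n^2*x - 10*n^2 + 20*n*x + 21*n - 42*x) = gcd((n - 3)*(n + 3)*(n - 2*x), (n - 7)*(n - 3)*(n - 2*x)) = -n^2 + 2*n*x + 3*n - 6*x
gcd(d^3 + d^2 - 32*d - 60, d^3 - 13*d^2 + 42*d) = d - 6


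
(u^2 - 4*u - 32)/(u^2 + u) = (u^2 - 4*u - 32)/(u*(u + 1))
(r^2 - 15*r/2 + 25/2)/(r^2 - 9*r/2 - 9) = (-2*r^2 + 15*r - 25)/(-2*r^2 + 9*r + 18)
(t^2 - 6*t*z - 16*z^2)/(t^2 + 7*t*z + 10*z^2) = (t - 8*z)/(t + 5*z)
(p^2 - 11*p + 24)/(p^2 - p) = (p^2 - 11*p + 24)/(p*(p - 1))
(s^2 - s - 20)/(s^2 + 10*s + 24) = (s - 5)/(s + 6)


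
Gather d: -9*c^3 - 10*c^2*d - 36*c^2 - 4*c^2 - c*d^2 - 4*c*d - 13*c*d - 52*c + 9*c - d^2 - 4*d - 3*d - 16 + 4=-9*c^3 - 40*c^2 - 43*c + d^2*(-c - 1) + d*(-10*c^2 - 17*c - 7) - 12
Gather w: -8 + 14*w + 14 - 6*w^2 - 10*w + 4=-6*w^2 + 4*w + 10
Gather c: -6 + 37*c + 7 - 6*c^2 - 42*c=-6*c^2 - 5*c + 1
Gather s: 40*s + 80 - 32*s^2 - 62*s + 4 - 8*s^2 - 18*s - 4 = -40*s^2 - 40*s + 80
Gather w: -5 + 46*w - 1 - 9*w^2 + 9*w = -9*w^2 + 55*w - 6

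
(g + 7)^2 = g^2 + 14*g + 49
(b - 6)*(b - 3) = b^2 - 9*b + 18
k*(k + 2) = k^2 + 2*k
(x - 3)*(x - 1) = x^2 - 4*x + 3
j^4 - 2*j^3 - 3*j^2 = j^2*(j - 3)*(j + 1)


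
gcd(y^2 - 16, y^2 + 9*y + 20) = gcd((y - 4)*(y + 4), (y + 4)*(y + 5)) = y + 4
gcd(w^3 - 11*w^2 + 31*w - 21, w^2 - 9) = w - 3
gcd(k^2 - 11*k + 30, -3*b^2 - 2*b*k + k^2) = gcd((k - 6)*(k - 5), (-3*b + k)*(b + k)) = 1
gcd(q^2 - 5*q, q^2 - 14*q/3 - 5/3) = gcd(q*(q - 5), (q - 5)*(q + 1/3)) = q - 5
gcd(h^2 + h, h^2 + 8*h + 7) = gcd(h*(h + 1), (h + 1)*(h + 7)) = h + 1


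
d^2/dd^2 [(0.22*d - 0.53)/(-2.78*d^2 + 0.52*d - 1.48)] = (-(0.22*d - 0.53)*(5.56*d - 0.52)*(11.12*d - 1.04) + (3.6696*d - 3.1756)*(2.78*d^2 - 0.52*d + 1.48))/(2.78*d^2 - 0.52*d + 1.48)^3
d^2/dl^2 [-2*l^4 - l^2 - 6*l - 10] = -24*l^2 - 2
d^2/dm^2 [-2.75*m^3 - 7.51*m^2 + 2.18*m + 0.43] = -16.5*m - 15.02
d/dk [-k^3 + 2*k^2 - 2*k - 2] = -3*k^2 + 4*k - 2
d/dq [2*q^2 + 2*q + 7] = 4*q + 2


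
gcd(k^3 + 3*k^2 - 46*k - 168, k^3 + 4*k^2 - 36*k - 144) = k^2 + 10*k + 24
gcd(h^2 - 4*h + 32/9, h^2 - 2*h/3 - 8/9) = h - 4/3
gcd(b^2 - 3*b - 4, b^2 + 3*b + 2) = b + 1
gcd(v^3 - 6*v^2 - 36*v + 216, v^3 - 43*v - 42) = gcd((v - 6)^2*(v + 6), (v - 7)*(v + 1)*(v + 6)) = v + 6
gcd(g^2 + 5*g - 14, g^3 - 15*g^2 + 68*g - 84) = g - 2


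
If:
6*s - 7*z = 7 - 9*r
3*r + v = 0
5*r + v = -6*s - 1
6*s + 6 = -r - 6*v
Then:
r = 5/19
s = -29/114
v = -15/19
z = -117/133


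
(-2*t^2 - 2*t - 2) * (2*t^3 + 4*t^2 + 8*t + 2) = -4*t^5 - 12*t^4 - 28*t^3 - 28*t^2 - 20*t - 4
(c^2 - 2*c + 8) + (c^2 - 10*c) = 2*c^2 - 12*c + 8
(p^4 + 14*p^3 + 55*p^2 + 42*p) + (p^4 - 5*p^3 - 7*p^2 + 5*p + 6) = 2*p^4 + 9*p^3 + 48*p^2 + 47*p + 6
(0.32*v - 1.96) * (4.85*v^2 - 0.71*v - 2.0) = 1.552*v^3 - 9.7332*v^2 + 0.7516*v + 3.92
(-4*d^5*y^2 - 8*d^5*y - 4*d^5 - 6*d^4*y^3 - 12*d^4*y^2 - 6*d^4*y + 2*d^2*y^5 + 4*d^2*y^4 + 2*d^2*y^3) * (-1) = 4*d^5*y^2 + 8*d^5*y + 4*d^5 + 6*d^4*y^3 + 12*d^4*y^2 + 6*d^4*y - 2*d^2*y^5 - 4*d^2*y^4 - 2*d^2*y^3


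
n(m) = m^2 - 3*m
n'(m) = 2*m - 3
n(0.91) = -1.90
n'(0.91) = -1.18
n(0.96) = -1.96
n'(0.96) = -1.08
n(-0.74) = 2.77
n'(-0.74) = -4.48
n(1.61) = -2.24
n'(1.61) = 0.22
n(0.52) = -1.29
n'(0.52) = -1.96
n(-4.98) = 39.74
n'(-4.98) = -12.96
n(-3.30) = 20.79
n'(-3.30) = -9.60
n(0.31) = -0.83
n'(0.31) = -2.38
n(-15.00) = 270.00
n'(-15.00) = -33.00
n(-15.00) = 270.00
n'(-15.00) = -33.00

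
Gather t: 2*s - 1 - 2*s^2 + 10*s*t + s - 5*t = -2*s^2 + 3*s + t*(10*s - 5) - 1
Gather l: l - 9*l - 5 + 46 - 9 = 32 - 8*l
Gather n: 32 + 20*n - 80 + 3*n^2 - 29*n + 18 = 3*n^2 - 9*n - 30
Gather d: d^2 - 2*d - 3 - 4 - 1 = d^2 - 2*d - 8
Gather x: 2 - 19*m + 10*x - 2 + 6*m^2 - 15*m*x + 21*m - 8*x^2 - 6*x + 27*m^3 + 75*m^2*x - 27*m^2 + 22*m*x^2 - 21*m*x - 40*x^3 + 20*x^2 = 27*m^3 - 21*m^2 + 2*m - 40*x^3 + x^2*(22*m + 12) + x*(75*m^2 - 36*m + 4)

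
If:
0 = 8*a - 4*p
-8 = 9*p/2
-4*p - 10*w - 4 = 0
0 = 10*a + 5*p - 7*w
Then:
No Solution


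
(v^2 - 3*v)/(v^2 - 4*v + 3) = v/(v - 1)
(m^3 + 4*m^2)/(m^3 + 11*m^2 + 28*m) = m/(m + 7)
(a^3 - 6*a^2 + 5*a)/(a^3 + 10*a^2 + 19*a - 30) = a*(a - 5)/(a^2 + 11*a + 30)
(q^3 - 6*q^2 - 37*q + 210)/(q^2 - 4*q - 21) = (q^2 + q - 30)/(q + 3)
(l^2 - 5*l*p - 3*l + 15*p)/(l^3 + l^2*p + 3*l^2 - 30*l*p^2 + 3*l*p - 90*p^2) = (l - 3)/(l^2 + 6*l*p + 3*l + 18*p)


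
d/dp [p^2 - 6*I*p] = 2*p - 6*I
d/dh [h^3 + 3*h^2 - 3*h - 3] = 3*h^2 + 6*h - 3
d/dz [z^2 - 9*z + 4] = 2*z - 9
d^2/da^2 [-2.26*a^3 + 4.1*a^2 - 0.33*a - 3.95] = 8.2 - 13.56*a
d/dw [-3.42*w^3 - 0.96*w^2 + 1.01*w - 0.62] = -10.26*w^2 - 1.92*w + 1.01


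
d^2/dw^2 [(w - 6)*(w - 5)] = 2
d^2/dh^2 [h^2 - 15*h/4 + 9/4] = 2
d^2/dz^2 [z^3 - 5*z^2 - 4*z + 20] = 6*z - 10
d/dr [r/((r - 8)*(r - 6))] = (48 - r^2)/(r^4 - 28*r^3 + 292*r^2 - 1344*r + 2304)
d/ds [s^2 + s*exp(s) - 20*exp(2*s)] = s*exp(s) + 2*s - 40*exp(2*s) + exp(s)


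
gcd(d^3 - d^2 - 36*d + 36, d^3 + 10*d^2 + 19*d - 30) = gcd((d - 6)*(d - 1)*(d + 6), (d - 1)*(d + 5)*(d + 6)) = d^2 + 5*d - 6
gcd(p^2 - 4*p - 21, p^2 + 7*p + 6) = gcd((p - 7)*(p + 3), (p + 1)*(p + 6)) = 1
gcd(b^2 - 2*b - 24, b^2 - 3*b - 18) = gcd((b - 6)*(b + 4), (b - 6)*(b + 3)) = b - 6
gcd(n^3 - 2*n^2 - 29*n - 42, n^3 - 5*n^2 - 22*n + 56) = n - 7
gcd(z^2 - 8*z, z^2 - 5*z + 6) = 1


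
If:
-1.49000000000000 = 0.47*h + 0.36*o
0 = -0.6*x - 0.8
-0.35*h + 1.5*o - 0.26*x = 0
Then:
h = -2.54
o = -0.82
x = -1.33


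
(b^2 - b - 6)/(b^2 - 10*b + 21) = (b + 2)/(b - 7)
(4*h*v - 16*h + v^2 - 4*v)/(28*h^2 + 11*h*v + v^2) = (v - 4)/(7*h + v)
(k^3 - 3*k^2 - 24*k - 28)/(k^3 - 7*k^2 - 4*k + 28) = (k + 2)/(k - 2)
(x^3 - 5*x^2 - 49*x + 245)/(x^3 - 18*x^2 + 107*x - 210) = (x + 7)/(x - 6)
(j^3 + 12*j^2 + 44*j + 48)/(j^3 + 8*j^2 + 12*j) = (j + 4)/j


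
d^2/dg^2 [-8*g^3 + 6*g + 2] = -48*g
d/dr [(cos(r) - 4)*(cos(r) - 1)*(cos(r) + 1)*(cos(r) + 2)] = 2*(-2*cos(r)^3 + 3*cos(r)^2 + 9*cos(r) - 1)*sin(r)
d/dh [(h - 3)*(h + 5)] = 2*h + 2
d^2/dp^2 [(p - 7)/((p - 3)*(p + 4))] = 2*(p^3 - 21*p^2 + 15*p - 79)/(p^6 + 3*p^5 - 33*p^4 - 71*p^3 + 396*p^2 + 432*p - 1728)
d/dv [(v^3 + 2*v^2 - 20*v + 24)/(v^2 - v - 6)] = (v^4 - 2*v^3 - 72*v + 144)/(v^4 - 2*v^3 - 11*v^2 + 12*v + 36)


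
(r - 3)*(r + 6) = r^2 + 3*r - 18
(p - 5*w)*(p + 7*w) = p^2 + 2*p*w - 35*w^2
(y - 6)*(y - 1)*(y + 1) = y^3 - 6*y^2 - y + 6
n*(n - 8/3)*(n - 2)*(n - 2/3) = n^4 - 16*n^3/3 + 76*n^2/9 - 32*n/9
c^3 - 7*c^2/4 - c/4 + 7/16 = (c - 7/4)*(c - 1/2)*(c + 1/2)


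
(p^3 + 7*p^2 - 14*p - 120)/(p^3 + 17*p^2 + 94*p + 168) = (p^2 + p - 20)/(p^2 + 11*p + 28)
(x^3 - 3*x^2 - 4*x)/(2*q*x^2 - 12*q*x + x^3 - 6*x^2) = (x^2 - 3*x - 4)/(2*q*x - 12*q + x^2 - 6*x)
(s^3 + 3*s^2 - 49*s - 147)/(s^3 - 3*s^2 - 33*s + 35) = (s^2 + 10*s + 21)/(s^2 + 4*s - 5)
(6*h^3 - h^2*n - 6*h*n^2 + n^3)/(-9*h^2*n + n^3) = (-6*h^3 + h^2*n + 6*h*n^2 - n^3)/(n*(9*h^2 - n^2))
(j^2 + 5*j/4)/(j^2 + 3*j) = (j + 5/4)/(j + 3)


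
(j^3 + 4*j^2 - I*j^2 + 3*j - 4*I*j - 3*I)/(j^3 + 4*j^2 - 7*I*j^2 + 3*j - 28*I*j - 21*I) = (j - I)/(j - 7*I)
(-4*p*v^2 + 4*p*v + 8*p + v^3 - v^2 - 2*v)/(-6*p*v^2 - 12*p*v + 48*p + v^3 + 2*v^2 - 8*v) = (4*p*v + 4*p - v^2 - v)/(6*p*v + 24*p - v^2 - 4*v)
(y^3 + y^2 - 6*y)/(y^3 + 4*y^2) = (y^2 + y - 6)/(y*(y + 4))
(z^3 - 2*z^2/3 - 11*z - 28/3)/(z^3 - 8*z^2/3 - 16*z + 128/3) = (3*z^2 + 10*z + 7)/(3*z^2 + 4*z - 32)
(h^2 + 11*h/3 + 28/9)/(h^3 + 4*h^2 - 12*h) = (9*h^2 + 33*h + 28)/(9*h*(h^2 + 4*h - 12))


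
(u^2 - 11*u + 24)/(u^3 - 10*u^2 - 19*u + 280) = (u - 3)/(u^2 - 2*u - 35)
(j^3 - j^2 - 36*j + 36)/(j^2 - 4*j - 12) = (j^2 + 5*j - 6)/(j + 2)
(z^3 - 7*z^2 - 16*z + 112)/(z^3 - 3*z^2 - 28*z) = (z - 4)/z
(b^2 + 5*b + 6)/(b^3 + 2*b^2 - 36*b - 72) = (b + 3)/(b^2 - 36)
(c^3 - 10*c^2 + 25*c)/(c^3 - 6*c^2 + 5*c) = (c - 5)/(c - 1)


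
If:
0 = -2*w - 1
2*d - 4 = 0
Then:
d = 2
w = -1/2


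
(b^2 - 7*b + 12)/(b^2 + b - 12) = (b - 4)/(b + 4)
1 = 1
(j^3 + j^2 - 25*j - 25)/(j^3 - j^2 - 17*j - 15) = (j + 5)/(j + 3)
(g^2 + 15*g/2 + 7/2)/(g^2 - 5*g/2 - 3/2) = (g + 7)/(g - 3)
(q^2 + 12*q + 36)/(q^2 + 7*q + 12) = (q^2 + 12*q + 36)/(q^2 + 7*q + 12)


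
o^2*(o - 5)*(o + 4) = o^4 - o^3 - 20*o^2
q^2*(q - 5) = q^3 - 5*q^2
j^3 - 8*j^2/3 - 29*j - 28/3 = (j - 7)*(j + 1/3)*(j + 4)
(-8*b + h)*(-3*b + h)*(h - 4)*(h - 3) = 24*b^2*h^2 - 168*b^2*h + 288*b^2 - 11*b*h^3 + 77*b*h^2 - 132*b*h + h^4 - 7*h^3 + 12*h^2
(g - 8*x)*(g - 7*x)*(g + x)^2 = g^4 - 13*g^3*x + 27*g^2*x^2 + 97*g*x^3 + 56*x^4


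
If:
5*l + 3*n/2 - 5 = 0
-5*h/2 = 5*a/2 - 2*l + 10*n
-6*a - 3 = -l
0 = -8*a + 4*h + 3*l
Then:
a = -1879/5178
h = -6953/5178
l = 710/863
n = 510/863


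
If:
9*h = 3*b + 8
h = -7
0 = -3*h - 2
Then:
No Solution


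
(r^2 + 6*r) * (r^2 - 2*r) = r^4 + 4*r^3 - 12*r^2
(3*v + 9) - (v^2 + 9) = -v^2 + 3*v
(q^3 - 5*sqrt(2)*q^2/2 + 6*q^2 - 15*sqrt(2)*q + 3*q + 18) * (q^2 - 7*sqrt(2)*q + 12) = q^5 - 19*sqrt(2)*q^4/2 + 6*q^4 - 57*sqrt(2)*q^3 + 50*q^3 - 51*sqrt(2)*q^2 + 300*q^2 - 306*sqrt(2)*q + 36*q + 216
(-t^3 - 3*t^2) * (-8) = 8*t^3 + 24*t^2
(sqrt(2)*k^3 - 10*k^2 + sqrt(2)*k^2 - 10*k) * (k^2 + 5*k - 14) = sqrt(2)*k^5 - 10*k^4 + 6*sqrt(2)*k^4 - 60*k^3 - 9*sqrt(2)*k^3 - 14*sqrt(2)*k^2 + 90*k^2 + 140*k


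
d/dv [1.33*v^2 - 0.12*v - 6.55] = 2.66*v - 0.12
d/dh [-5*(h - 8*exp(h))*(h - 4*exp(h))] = 60*h*exp(h) - 10*h - 320*exp(2*h) + 60*exp(h)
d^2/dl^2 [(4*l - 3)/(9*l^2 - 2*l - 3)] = 2*((35 - 108*l)*(-9*l^2 + 2*l + 3) - 4*(4*l - 3)*(9*l - 1)^2)/(-9*l^2 + 2*l + 3)^3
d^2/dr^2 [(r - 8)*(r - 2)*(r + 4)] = 6*r - 12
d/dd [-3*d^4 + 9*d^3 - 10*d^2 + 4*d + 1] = -12*d^3 + 27*d^2 - 20*d + 4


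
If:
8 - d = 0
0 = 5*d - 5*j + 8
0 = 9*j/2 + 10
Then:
No Solution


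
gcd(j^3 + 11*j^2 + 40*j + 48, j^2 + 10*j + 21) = j + 3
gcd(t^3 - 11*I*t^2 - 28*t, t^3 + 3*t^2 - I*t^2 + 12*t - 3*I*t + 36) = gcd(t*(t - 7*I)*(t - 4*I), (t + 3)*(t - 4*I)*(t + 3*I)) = t - 4*I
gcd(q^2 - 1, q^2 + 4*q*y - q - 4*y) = q - 1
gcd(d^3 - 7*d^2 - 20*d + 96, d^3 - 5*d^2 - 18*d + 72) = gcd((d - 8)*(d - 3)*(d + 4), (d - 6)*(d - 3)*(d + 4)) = d^2 + d - 12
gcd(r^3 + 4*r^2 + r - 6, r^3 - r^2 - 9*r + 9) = r^2 + 2*r - 3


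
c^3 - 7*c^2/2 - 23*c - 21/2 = (c - 7)*(c + 1/2)*(c + 3)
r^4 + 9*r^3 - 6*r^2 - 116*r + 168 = (r - 2)^2*(r + 6)*(r + 7)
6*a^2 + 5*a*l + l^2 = (2*a + l)*(3*a + l)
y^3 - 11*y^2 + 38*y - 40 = (y - 5)*(y - 4)*(y - 2)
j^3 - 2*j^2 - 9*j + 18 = (j - 3)*(j - 2)*(j + 3)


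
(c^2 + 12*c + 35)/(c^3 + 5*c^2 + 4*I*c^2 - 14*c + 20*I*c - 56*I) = (c + 5)/(c^2 + c*(-2 + 4*I) - 8*I)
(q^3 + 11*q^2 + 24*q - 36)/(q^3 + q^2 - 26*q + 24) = (q + 6)/(q - 4)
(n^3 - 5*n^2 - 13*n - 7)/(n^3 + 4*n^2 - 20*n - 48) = (n^3 - 5*n^2 - 13*n - 7)/(n^3 + 4*n^2 - 20*n - 48)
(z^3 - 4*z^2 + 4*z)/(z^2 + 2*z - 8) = z*(z - 2)/(z + 4)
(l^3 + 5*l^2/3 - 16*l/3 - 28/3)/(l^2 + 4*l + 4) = l - 7/3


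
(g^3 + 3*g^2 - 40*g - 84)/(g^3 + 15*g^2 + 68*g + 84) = (g - 6)/(g + 6)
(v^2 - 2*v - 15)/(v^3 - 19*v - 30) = 1/(v + 2)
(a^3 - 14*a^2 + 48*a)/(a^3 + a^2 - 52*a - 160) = a*(a - 6)/(a^2 + 9*a + 20)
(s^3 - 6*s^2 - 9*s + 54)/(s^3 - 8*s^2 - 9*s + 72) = (s - 6)/(s - 8)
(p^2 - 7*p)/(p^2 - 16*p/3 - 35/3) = 3*p/(3*p + 5)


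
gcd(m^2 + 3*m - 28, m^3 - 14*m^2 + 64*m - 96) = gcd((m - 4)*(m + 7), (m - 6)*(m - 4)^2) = m - 4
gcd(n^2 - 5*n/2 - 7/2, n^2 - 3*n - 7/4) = n - 7/2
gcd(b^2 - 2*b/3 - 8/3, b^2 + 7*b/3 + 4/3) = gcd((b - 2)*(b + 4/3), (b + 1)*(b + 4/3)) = b + 4/3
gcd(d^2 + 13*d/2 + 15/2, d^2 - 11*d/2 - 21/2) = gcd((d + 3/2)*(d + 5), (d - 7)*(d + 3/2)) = d + 3/2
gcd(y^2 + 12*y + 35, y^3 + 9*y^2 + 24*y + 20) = y + 5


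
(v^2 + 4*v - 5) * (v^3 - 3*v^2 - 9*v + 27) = v^5 + v^4 - 26*v^3 + 6*v^2 + 153*v - 135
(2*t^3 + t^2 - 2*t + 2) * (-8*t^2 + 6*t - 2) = -16*t^5 + 4*t^4 + 18*t^3 - 30*t^2 + 16*t - 4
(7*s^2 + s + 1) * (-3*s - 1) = -21*s^3 - 10*s^2 - 4*s - 1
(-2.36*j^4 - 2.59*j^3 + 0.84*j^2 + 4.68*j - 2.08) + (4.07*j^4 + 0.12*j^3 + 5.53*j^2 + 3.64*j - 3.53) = 1.71*j^4 - 2.47*j^3 + 6.37*j^2 + 8.32*j - 5.61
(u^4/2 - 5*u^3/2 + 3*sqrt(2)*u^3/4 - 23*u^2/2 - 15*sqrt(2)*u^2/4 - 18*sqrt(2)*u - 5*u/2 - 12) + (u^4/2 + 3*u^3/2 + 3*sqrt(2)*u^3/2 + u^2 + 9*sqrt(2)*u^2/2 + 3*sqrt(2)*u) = u^4 - u^3 + 9*sqrt(2)*u^3/4 - 21*u^2/2 + 3*sqrt(2)*u^2/4 - 15*sqrt(2)*u - 5*u/2 - 12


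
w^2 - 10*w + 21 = (w - 7)*(w - 3)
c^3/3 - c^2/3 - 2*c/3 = c*(c/3 + 1/3)*(c - 2)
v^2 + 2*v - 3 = (v - 1)*(v + 3)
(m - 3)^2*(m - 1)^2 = m^4 - 8*m^3 + 22*m^2 - 24*m + 9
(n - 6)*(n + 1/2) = n^2 - 11*n/2 - 3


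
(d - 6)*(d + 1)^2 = d^3 - 4*d^2 - 11*d - 6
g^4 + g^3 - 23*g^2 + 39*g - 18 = (g - 3)*(g - 1)^2*(g + 6)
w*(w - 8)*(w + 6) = w^3 - 2*w^2 - 48*w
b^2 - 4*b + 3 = (b - 3)*(b - 1)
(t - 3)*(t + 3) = t^2 - 9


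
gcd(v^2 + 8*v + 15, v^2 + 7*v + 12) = v + 3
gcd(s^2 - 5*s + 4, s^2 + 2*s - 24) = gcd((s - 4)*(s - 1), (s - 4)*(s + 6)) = s - 4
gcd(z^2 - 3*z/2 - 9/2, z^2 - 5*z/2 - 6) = z + 3/2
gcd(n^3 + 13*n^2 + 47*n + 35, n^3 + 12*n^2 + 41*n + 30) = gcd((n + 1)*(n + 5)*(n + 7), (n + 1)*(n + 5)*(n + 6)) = n^2 + 6*n + 5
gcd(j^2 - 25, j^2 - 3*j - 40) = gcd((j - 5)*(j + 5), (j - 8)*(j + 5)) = j + 5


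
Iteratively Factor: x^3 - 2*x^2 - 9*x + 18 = (x + 3)*(x^2 - 5*x + 6) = (x - 3)*(x + 3)*(x - 2)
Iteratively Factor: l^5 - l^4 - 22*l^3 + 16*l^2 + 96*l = (l + 4)*(l^4 - 5*l^3 - 2*l^2 + 24*l) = (l + 2)*(l + 4)*(l^3 - 7*l^2 + 12*l) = (l - 3)*(l + 2)*(l + 4)*(l^2 - 4*l) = (l - 4)*(l - 3)*(l + 2)*(l + 4)*(l)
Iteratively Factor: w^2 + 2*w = (w)*(w + 2)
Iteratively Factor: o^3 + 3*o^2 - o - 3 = (o + 1)*(o^2 + 2*o - 3) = (o - 1)*(o + 1)*(o + 3)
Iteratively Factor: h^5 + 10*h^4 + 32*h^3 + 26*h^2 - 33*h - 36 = (h + 3)*(h^4 + 7*h^3 + 11*h^2 - 7*h - 12) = (h + 1)*(h + 3)*(h^3 + 6*h^2 + 5*h - 12) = (h + 1)*(h + 3)*(h + 4)*(h^2 + 2*h - 3) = (h + 1)*(h + 3)^2*(h + 4)*(h - 1)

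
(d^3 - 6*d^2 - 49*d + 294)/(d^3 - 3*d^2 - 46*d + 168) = (d - 7)/(d - 4)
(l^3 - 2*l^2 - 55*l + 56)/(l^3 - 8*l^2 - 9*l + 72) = (l^2 + 6*l - 7)/(l^2 - 9)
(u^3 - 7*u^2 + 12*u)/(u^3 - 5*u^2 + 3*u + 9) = u*(u - 4)/(u^2 - 2*u - 3)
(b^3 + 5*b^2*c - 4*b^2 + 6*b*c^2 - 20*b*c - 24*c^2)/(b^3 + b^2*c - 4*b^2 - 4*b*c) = (b^2 + 5*b*c + 6*c^2)/(b*(b + c))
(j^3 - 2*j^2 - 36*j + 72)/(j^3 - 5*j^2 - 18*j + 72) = (j^2 + 4*j - 12)/(j^2 + j - 12)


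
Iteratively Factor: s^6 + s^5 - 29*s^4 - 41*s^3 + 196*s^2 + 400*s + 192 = (s + 3)*(s^5 - 2*s^4 - 23*s^3 + 28*s^2 + 112*s + 64) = (s - 4)*(s + 3)*(s^4 + 2*s^3 - 15*s^2 - 32*s - 16) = (s - 4)*(s + 3)*(s + 4)*(s^3 - 2*s^2 - 7*s - 4) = (s - 4)*(s + 1)*(s + 3)*(s + 4)*(s^2 - 3*s - 4) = (s - 4)^2*(s + 1)*(s + 3)*(s + 4)*(s + 1)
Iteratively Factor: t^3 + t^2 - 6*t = (t)*(t^2 + t - 6) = t*(t - 2)*(t + 3)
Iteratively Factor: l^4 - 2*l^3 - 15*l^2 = (l)*(l^3 - 2*l^2 - 15*l) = l*(l - 5)*(l^2 + 3*l) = l*(l - 5)*(l + 3)*(l)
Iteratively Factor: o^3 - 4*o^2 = (o - 4)*(o^2) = o*(o - 4)*(o)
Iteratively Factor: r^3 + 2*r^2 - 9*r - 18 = (r + 3)*(r^2 - r - 6) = (r + 2)*(r + 3)*(r - 3)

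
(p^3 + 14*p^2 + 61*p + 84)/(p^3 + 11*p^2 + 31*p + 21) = (p + 4)/(p + 1)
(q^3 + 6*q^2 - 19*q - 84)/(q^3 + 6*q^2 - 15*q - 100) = (q^2 + 10*q + 21)/(q^2 + 10*q + 25)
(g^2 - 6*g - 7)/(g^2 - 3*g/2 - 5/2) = 2*(g - 7)/(2*g - 5)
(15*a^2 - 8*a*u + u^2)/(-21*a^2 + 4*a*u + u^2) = (-5*a + u)/(7*a + u)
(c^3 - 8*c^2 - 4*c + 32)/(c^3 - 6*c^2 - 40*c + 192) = (c^2 - 4)/(c^2 + 2*c - 24)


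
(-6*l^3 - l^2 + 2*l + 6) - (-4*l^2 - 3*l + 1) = -6*l^3 + 3*l^2 + 5*l + 5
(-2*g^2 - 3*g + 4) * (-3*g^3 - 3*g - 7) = 6*g^5 + 9*g^4 - 6*g^3 + 23*g^2 + 9*g - 28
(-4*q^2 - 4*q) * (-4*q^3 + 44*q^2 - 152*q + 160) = 16*q^5 - 160*q^4 + 432*q^3 - 32*q^2 - 640*q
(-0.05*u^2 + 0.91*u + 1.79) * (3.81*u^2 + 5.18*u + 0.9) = -0.1905*u^4 + 3.2081*u^3 + 11.4887*u^2 + 10.0912*u + 1.611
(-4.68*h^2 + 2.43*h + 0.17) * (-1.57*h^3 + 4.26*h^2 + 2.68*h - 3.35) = 7.3476*h^5 - 23.7519*h^4 - 2.4575*h^3 + 22.9146*h^2 - 7.6849*h - 0.5695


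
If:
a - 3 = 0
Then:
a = 3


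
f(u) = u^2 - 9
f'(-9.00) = -18.00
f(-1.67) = -6.21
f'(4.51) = 9.02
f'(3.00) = 6.00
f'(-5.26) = -10.52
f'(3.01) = 6.02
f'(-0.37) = -0.74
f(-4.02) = 7.16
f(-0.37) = -8.86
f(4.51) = 11.34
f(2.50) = -2.75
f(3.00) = 0.00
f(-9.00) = 72.00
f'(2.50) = 5.00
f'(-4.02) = -8.04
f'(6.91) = 13.82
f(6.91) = 38.75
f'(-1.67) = -3.34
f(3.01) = 0.06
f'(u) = 2*u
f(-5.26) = 18.67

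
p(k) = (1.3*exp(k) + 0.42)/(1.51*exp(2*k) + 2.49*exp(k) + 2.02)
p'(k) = (1.3*exp(k) + 0.42)*(-3.02*exp(2*k) - 2.49*exp(k))/(1.51*exp(2*k) + 2.49*exp(k) + 2.02)^2 + 1.3*exp(k)/(1.51*exp(2*k) + 2.49*exp(k) + 2.02)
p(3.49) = 0.03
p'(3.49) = -0.02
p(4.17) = 0.01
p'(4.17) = -0.01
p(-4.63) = 0.21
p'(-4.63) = 0.00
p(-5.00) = 0.21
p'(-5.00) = 0.00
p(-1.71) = 0.26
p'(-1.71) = 0.04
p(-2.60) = 0.23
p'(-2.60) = 0.02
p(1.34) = 0.16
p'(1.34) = -0.11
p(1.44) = 0.15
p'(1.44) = -0.11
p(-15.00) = 0.21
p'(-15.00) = 0.00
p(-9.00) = 0.21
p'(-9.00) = 0.00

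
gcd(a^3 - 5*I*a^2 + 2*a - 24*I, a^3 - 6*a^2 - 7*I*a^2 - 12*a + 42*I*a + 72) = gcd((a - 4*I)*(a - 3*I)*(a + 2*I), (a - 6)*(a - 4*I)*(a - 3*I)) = a^2 - 7*I*a - 12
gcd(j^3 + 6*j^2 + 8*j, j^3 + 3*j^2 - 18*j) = j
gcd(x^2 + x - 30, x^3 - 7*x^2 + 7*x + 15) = x - 5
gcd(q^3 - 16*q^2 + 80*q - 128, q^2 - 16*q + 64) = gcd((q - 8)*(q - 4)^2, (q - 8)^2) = q - 8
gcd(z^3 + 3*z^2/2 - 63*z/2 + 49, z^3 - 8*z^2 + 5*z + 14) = z - 2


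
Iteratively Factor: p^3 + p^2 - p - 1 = (p - 1)*(p^2 + 2*p + 1) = (p - 1)*(p + 1)*(p + 1)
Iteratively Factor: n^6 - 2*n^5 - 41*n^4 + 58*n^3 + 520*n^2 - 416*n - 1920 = (n - 3)*(n^5 + n^4 - 38*n^3 - 56*n^2 + 352*n + 640) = (n - 4)*(n - 3)*(n^4 + 5*n^3 - 18*n^2 - 128*n - 160) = (n - 4)*(n - 3)*(n + 4)*(n^3 + n^2 - 22*n - 40) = (n - 4)*(n - 3)*(n + 4)^2*(n^2 - 3*n - 10) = (n - 4)*(n - 3)*(n + 2)*(n + 4)^2*(n - 5)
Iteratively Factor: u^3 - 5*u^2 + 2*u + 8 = (u - 2)*(u^2 - 3*u - 4) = (u - 2)*(u + 1)*(u - 4)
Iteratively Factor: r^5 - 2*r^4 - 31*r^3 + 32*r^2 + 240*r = (r - 5)*(r^4 + 3*r^3 - 16*r^2 - 48*r) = (r - 5)*(r + 3)*(r^3 - 16*r) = (r - 5)*(r - 4)*(r + 3)*(r^2 + 4*r) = r*(r - 5)*(r - 4)*(r + 3)*(r + 4)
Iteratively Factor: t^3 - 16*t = (t - 4)*(t^2 + 4*t) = t*(t - 4)*(t + 4)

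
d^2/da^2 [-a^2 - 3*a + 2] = -2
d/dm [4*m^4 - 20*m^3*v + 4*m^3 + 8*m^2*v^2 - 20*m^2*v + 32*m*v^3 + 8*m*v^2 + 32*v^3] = 16*m^3 - 60*m^2*v + 12*m^2 + 16*m*v^2 - 40*m*v + 32*v^3 + 8*v^2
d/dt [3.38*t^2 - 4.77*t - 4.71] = 6.76*t - 4.77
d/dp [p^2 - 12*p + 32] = 2*p - 12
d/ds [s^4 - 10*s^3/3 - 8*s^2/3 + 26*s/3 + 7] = 4*s^3 - 10*s^2 - 16*s/3 + 26/3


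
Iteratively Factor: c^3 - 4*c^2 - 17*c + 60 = (c + 4)*(c^2 - 8*c + 15) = (c - 3)*(c + 4)*(c - 5)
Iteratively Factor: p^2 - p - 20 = (p - 5)*(p + 4)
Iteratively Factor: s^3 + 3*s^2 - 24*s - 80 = (s - 5)*(s^2 + 8*s + 16) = (s - 5)*(s + 4)*(s + 4)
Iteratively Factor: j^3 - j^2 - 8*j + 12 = (j - 2)*(j^2 + j - 6) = (j - 2)^2*(j + 3)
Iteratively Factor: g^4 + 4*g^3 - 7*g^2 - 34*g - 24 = (g + 2)*(g^3 + 2*g^2 - 11*g - 12) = (g - 3)*(g + 2)*(g^2 + 5*g + 4) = (g - 3)*(g + 1)*(g + 2)*(g + 4)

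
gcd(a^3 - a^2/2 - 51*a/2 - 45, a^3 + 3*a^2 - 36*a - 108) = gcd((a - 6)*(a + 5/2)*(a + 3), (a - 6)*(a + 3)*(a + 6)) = a^2 - 3*a - 18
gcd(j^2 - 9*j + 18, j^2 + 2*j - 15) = j - 3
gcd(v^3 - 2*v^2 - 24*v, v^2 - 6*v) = v^2 - 6*v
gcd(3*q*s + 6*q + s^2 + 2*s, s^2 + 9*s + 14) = s + 2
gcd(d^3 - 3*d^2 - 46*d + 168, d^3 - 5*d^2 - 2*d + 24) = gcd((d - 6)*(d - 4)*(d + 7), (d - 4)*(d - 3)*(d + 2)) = d - 4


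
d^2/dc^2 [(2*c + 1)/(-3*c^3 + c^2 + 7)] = 2*(c^2*(2*c + 1)*(9*c - 2)^2 + (18*c^2 - 4*c + (2*c + 1)*(9*c - 1))*(-3*c^3 + c^2 + 7))/(-3*c^3 + c^2 + 7)^3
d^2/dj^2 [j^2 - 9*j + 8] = 2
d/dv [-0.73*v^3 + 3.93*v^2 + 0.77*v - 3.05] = -2.19*v^2 + 7.86*v + 0.77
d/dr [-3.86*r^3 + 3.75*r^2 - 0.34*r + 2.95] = -11.58*r^2 + 7.5*r - 0.34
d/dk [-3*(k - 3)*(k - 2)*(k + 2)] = -9*k^2 + 18*k + 12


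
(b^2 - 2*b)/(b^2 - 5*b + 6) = b/(b - 3)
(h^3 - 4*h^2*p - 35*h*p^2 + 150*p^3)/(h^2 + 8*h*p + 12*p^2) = (h^2 - 10*h*p + 25*p^2)/(h + 2*p)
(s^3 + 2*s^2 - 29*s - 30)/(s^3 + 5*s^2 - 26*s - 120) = (s + 1)/(s + 4)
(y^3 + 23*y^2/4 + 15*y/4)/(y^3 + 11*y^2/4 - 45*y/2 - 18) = y*(y + 5)/(y^2 + 2*y - 24)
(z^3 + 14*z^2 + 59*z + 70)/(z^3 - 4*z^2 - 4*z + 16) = (z^2 + 12*z + 35)/(z^2 - 6*z + 8)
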